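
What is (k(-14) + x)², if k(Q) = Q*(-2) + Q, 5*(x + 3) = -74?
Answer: 361/25 ≈ 14.440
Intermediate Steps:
x = -89/5 (x = -3 + (⅕)*(-74) = -3 - 74/5 = -89/5 ≈ -17.800)
k(Q) = -Q (k(Q) = -2*Q + Q = -Q)
(k(-14) + x)² = (-1*(-14) - 89/5)² = (14 - 89/5)² = (-19/5)² = 361/25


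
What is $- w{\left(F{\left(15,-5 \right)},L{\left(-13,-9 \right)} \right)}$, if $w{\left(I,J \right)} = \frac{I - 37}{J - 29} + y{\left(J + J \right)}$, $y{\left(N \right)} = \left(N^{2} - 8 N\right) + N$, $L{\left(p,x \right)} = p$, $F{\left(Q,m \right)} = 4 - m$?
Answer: $- \frac{2576}{3} \approx -858.67$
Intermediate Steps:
$y{\left(N \right)} = N^{2} - 7 N$
$w{\left(I,J \right)} = \frac{-37 + I}{-29 + J} + 2 J \left(-7 + 2 J\right)$ ($w{\left(I,J \right)} = \frac{I - 37}{J - 29} + \left(J + J\right) \left(-7 + \left(J + J\right)\right) = \frac{-37 + I}{-29 + J} + 2 J \left(-7 + 2 J\right)$)
$- w{\left(F{\left(15,-5 \right)},L{\left(-13,-9 \right)} \right)} = - \frac{-37 + \left(4 - -5\right) - 130 \left(-13\right)^{2} + 4 \left(-13\right)^{3} + 406 \left(-13\right)}{-29 - 13} = - \frac{-37 + \left(4 + 5\right) - 21970 + 4 \left(-2197\right) - 5278}{-42} = - \frac{\left(-1\right) \left(-37 + 9 - 21970 - 8788 - 5278\right)}{42} = - \frac{\left(-1\right) \left(-36064\right)}{42} = \left(-1\right) \frac{2576}{3} = - \frac{2576}{3}$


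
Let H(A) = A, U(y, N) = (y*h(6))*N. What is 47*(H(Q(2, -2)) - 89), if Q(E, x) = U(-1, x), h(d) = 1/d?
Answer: -12502/3 ≈ -4167.3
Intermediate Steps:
U(y, N) = N*y/6 (U(y, N) = (y/6)*N = N*y/6)
Q(E, x) = -x/6 (Q(E, x) = (⅙)*x*(-1) = -x/6)
47*(H(Q(2, -2)) - 89) = 47*(-⅙*(-2) - 89) = 47*(⅓ - 89) = 47*(-266/3) = -12502/3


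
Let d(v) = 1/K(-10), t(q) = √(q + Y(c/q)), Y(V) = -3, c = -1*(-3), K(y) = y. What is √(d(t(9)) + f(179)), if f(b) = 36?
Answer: √3590/10 ≈ 5.9917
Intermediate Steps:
c = 3
t(q) = √(-3 + q) (t(q) = √(q - 3) = √(-3 + q))
d(v) = -⅒ (d(v) = 1/(-10) = -⅒)
√(d(t(9)) + f(179)) = √(-⅒ + 36) = √(359/10) = √3590/10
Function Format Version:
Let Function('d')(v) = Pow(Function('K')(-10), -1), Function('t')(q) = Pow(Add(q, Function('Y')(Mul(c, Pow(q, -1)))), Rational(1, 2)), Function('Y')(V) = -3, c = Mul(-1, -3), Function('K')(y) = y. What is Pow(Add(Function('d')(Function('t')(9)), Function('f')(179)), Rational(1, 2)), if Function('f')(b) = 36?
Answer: Mul(Rational(1, 10), Pow(3590, Rational(1, 2))) ≈ 5.9917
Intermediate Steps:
c = 3
Function('t')(q) = Pow(Add(-3, q), Rational(1, 2)) (Function('t')(q) = Pow(Add(q, -3), Rational(1, 2)) = Pow(Add(-3, q), Rational(1, 2)))
Function('d')(v) = Rational(-1, 10) (Function('d')(v) = Pow(-10, -1) = Rational(-1, 10))
Pow(Add(Function('d')(Function('t')(9)), Function('f')(179)), Rational(1, 2)) = Pow(Add(Rational(-1, 10), 36), Rational(1, 2)) = Pow(Rational(359, 10), Rational(1, 2)) = Mul(Rational(1, 10), Pow(3590, Rational(1, 2)))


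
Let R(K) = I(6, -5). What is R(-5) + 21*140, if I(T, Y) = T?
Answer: 2946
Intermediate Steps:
R(K) = 6
R(-5) + 21*140 = 6 + 21*140 = 6 + 2940 = 2946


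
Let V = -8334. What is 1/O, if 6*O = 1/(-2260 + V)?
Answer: -63564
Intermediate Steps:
O = -1/63564 (O = 1/(6*(-2260 - 8334)) = (1/6)/(-10594) = (1/6)*(-1/10594) = -1/63564 ≈ -1.5732e-5)
1/O = 1/(-1/63564) = -63564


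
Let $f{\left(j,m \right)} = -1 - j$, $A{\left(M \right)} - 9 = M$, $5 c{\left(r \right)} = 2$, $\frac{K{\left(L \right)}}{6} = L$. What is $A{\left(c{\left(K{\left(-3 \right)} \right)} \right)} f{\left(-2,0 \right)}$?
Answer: $\frac{47}{5} \approx 9.4$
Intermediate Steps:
$K{\left(L \right)} = 6 L$
$c{\left(r \right)} = \frac{2}{5}$ ($c{\left(r \right)} = \frac{1}{5} \cdot 2 = \frac{2}{5}$)
$A{\left(M \right)} = 9 + M$
$A{\left(c{\left(K{\left(-3 \right)} \right)} \right)} f{\left(-2,0 \right)} = \left(9 + \frac{2}{5}\right) \left(-1 - -2\right) = \frac{47 \left(-1 + 2\right)}{5} = \frac{47}{5} \cdot 1 = \frac{47}{5}$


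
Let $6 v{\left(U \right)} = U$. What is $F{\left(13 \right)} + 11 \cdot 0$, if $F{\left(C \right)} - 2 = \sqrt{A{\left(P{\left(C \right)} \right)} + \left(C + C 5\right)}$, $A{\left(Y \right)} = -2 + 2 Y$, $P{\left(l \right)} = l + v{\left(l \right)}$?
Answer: $2 + \frac{\sqrt{957}}{3} \approx 12.312$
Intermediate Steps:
$v{\left(U \right)} = \frac{U}{6}$
$P{\left(l \right)} = \frac{7 l}{6}$ ($P{\left(l \right)} = l + \frac{l}{6} = \frac{7 l}{6}$)
$F{\left(C \right)} = 2 + \sqrt{-2 + \frac{25 C}{3}}$ ($F{\left(C \right)} = 2 + \sqrt{\left(-2 + 2 \frac{7 C}{6}\right) + \left(C + C 5\right)} = 2 + \sqrt{\left(-2 + \frac{7 C}{3}\right) + \left(C + 5 C\right)} = 2 + \sqrt{\left(-2 + \frac{7 C}{3}\right) + 6 C} = 2 + \sqrt{-2 + \frac{25 C}{3}}$)
$F{\left(13 \right)} + 11 \cdot 0 = \left(2 + \frac{\sqrt{-18 + 75 \cdot 13}}{3}\right) + 11 \cdot 0 = \left(2 + \frac{\sqrt{-18 + 975}}{3}\right) + 0 = \left(2 + \frac{\sqrt{957}}{3}\right) + 0 = 2 + \frac{\sqrt{957}}{3}$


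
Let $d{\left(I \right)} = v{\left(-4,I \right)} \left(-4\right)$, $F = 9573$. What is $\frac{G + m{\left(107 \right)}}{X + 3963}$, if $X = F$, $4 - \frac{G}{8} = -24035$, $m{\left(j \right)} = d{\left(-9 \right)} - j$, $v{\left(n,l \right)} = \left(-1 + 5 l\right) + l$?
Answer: $\frac{192425}{13536} \approx 14.216$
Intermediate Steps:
$v{\left(n,l \right)} = -1 + 6 l$
$d{\left(I \right)} = 4 - 24 I$ ($d{\left(I \right)} = \left(-1 + 6 I\right) \left(-4\right) = 4 - 24 I$)
$m{\left(j \right)} = 220 - j$ ($m{\left(j \right)} = \left(4 - -216\right) - j = \left(4 + 216\right) - j = 220 - j$)
$G = 192312$ ($G = 32 - -192280 = 32 + 192280 = 192312$)
$X = 9573$
$\frac{G + m{\left(107 \right)}}{X + 3963} = \frac{192312 + \left(220 - 107\right)}{9573 + 3963} = \frac{192312 + \left(220 - 107\right)}{13536} = \left(192312 + 113\right) \frac{1}{13536} = 192425 \cdot \frac{1}{13536} = \frac{192425}{13536}$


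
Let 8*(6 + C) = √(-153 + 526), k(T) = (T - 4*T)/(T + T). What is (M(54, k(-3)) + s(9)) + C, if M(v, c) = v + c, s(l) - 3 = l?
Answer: 117/2 + √373/8 ≈ 60.914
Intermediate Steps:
s(l) = 3 + l
k(T) = -3/2 (k(T) = (-3*T)/((2*T)) = (-3*T)*(1/(2*T)) = -3/2)
C = -6 + √373/8 (C = -6 + √(-153 + 526)/8 = -6 + √373/8 ≈ -3.5858)
M(v, c) = c + v
(M(54, k(-3)) + s(9)) + C = ((-3/2 + 54) + (3 + 9)) + (-6 + √373/8) = (105/2 + 12) + (-6 + √373/8) = 129/2 + (-6 + √373/8) = 117/2 + √373/8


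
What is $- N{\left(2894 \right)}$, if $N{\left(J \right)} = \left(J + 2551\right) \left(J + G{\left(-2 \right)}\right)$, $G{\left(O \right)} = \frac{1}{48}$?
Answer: $- \frac{252127095}{16} \approx -1.5758 \cdot 10^{7}$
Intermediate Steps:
$G{\left(O \right)} = \frac{1}{48}$
$N{\left(J \right)} = \left(2551 + J\right) \left(\frac{1}{48} + J\right)$ ($N{\left(J \right)} = \left(J + 2551\right) \left(J + \frac{1}{48}\right) = \left(2551 + J\right) \left(\frac{1}{48} + J\right)$)
$- N{\left(2894 \right)} = - (\frac{2551}{48} + 2894^{2} + \frac{122449}{48} \cdot 2894) = - (\frac{2551}{48} + 8375236 + \frac{177183703}{24}) = \left(-1\right) \frac{252127095}{16} = - \frac{252127095}{16}$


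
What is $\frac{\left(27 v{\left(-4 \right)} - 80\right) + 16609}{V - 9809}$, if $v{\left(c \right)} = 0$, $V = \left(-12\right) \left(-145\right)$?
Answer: $- \frac{16529}{8069} \approx -2.0485$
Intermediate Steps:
$V = 1740$
$\frac{\left(27 v{\left(-4 \right)} - 80\right) + 16609}{V - 9809} = \frac{\left(27 \cdot 0 - 80\right) + 16609}{1740 - 9809} = \frac{\left(0 - 80\right) + 16609}{-8069} = \left(-80 + 16609\right) \left(- \frac{1}{8069}\right) = 16529 \left(- \frac{1}{8069}\right) = - \frac{16529}{8069}$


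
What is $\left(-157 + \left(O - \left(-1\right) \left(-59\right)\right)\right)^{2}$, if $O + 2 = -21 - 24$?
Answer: $69169$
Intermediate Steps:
$O = -47$ ($O = -2 - 45 = -47$)
$\left(-157 + \left(O - \left(-1\right) \left(-59\right)\right)\right)^{2} = \left(-157 - \left(47 - -59\right)\right)^{2} = \left(-157 - 106\right)^{2} = \left(-263\right)^{2} = 69169$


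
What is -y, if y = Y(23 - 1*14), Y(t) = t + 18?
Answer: -27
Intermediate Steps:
Y(t) = 18 + t
y = 27 (y = 18 + (23 - 1*14) = 18 + (23 - 14) = 18 + 9 = 27)
-y = -1*27 = -27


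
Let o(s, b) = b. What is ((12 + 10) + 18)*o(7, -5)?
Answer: -200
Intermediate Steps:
((12 + 10) + 18)*o(7, -5) = ((12 + 10) + 18)*(-5) = (22 + 18)*(-5) = 40*(-5) = -200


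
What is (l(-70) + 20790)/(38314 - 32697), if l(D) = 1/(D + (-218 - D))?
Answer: 4532219/1224506 ≈ 3.7013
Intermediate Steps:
l(D) = -1/218 (l(D) = 1/(-218) = -1/218)
(l(-70) + 20790)/(38314 - 32697) = (-1/218 + 20790)/(38314 - 32697) = (4532219/218)/5617 = (4532219/218)*(1/5617) = 4532219/1224506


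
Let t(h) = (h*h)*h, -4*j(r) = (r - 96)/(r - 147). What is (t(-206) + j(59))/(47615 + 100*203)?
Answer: -3077119269/23906080 ≈ -128.72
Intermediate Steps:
j(r) = -(-96 + r)/(4*(-147 + r)) (j(r) = -(r - 96)/(4*(r - 147)) = -(-96 + r)/(4*(-147 + r)))
t(h) = h³ (t(h) = h²*h = h³)
(t(-206) + j(59))/(47615 + 100*203) = ((-206)³ + (96 - 1*59)/(4*(-147 + 59)))/(47615 + 100*203) = (-8741816 + (¼)*(96 - 59)/(-88))/(47615 + 20300) = (-8741816 + (¼)*(-1/88)*37)/67915 = (-8741816 - 37/352)*(1/67915) = -3077119269/352*1/67915 = -3077119269/23906080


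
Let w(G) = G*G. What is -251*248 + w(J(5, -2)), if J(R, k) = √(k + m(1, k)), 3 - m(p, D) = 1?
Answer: -62248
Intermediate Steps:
m(p, D) = 2 (m(p, D) = 3 - 1*1 = 3 - 1 = 2)
J(R, k) = √(2 + k) (J(R, k) = √(k + 2) = √(2 + k))
w(G) = G²
-251*248 + w(J(5, -2)) = -251*248 + (√(2 - 2))² = -62248 + (√0)² = -62248 + 0² = -62248 + 0 = -62248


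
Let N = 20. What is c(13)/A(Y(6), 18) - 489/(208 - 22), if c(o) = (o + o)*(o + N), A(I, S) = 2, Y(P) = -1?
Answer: 26435/62 ≈ 426.37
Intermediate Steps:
c(o) = 2*o*(20 + o) (c(o) = (o + o)*(o + 20) = (2*o)*(20 + o) = 2*o*(20 + o))
c(13)/A(Y(6), 18) - 489/(208 - 22) = (2*13*(20 + 13))/2 - 489/(208 - 22) = (2*13*33)*(½) - 489/186 = 858*(½) - 489*1/186 = 429 - 163/62 = 26435/62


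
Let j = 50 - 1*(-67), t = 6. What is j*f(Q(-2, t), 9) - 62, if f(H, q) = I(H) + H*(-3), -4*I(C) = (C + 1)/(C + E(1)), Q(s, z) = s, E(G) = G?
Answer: 2443/4 ≈ 610.75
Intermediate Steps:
j = 117 (j = 50 + 67 = 117)
I(C) = -¼ (I(C) = -(C + 1)/(4*(C + 1)) = -(1 + C)/(4*(1 + C)) = -¼*1 = -¼)
f(H, q) = -¼ - 3*H (f(H, q) = -¼ + H*(-3) = -¼ - 3*H)
j*f(Q(-2, t), 9) - 62 = 117*(-¼ - 3*(-2)) - 62 = 117*(-¼ + 6) - 62 = 117*(23/4) - 62 = 2691/4 - 62 = 2443/4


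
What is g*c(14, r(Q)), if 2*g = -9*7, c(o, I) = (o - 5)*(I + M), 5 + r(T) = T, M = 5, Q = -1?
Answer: 567/2 ≈ 283.50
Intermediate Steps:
r(T) = -5 + T
c(o, I) = (-5 + o)*(5 + I) (c(o, I) = (o - 5)*(I + 5) = (-5 + o)*(5 + I))
g = -63/2 (g = (-9*7)/2 = (1/2)*(-63) = -63/2 ≈ -31.500)
g*c(14, r(Q)) = -63*(-25 - 5*(-5 - 1) + 5*14 + (-5 - 1)*14)/2 = -63*(-25 - 5*(-6) + 70 - 6*14)/2 = -63*(-25 + 30 + 70 - 84)/2 = -63/2*(-9) = 567/2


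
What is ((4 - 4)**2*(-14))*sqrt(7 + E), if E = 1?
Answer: 0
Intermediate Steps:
((4 - 4)**2*(-14))*sqrt(7 + E) = ((4 - 4)**2*(-14))*sqrt(7 + 1) = (0**2*(-14))*sqrt(8) = (0*(-14))*(2*sqrt(2)) = 0*(2*sqrt(2)) = 0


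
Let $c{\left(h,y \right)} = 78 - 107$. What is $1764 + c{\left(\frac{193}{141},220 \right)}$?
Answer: $1735$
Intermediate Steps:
$c{\left(h,y \right)} = -29$ ($c{\left(h,y \right)} = 78 - 107 = -29$)
$1764 + c{\left(\frac{193}{141},220 \right)} = 1764 - 29 = 1735$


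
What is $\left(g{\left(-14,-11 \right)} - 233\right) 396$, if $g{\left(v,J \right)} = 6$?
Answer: $-89892$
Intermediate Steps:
$\left(g{\left(-14,-11 \right)} - 233\right) 396 = \left(6 - 233\right) 396 = \left(-227\right) 396 = -89892$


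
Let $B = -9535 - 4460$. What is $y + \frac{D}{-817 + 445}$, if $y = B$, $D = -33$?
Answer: $- \frac{1735369}{124} \approx -13995.0$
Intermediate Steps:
$B = -13995$
$y = -13995$
$y + \frac{D}{-817 + 445} = -13995 + \frac{1}{-817 + 445} \left(-33\right) = -13995 + \frac{1}{-372} \left(-33\right) = -13995 - - \frac{11}{124} = -13995 + \frac{11}{124} = - \frac{1735369}{124}$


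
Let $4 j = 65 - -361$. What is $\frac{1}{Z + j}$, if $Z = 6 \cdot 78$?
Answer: $\frac{2}{1149} \approx 0.0017406$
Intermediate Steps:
$j = \frac{213}{2}$ ($j = \frac{65 - -361}{4} = \frac{65 + 361}{4} = \frac{1}{4} \cdot 426 = \frac{213}{2} \approx 106.5$)
$Z = 468$
$\frac{1}{Z + j} = \frac{1}{468 + \frac{213}{2}} = \frac{1}{\frac{1149}{2}} = \frac{2}{1149}$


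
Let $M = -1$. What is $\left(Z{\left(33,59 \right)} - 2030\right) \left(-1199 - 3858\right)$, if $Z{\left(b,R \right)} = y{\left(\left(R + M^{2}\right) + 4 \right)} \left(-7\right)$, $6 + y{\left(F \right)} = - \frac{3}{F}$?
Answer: $\frac{643306027}{64} \approx 1.0052 \cdot 10^{7}$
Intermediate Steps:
$y{\left(F \right)} = -6 - \frac{3}{F}$
$Z{\left(b,R \right)} = 42 + \frac{21}{5 + R}$ ($Z{\left(b,R \right)} = \left(-6 - \frac{3}{\left(R + \left(-1\right)^{2}\right) + 4}\right) \left(-7\right) = \left(-6 - \frac{3}{\left(R + 1\right) + 4}\right) \left(-7\right) = \left(-6 - \frac{3}{\left(1 + R\right) + 4}\right) \left(-7\right) = \left(-6 - \frac{3}{5 + R}\right) \left(-7\right) = 42 + \frac{21}{5 + R}$)
$\left(Z{\left(33,59 \right)} - 2030\right) \left(-1199 - 3858\right) = \left(\frac{21 \left(11 + 2 \cdot 59\right)}{5 + 59} - 2030\right) \left(-1199 - 3858\right) = \left(\frac{21 \left(11 + 118\right)}{64} - 2030\right) \left(-5057\right) = \left(21 \cdot \frac{1}{64} \cdot 129 - 2030\right) \left(-5057\right) = \left(\frac{2709}{64} - 2030\right) \left(-5057\right) = \left(- \frac{127211}{64}\right) \left(-5057\right) = \frac{643306027}{64}$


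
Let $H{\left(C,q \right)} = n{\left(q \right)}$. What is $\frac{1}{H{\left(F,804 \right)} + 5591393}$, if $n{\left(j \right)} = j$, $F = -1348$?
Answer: $\frac{1}{5592197} \approx 1.7882 \cdot 10^{-7}$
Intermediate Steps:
$H{\left(C,q \right)} = q$
$\frac{1}{H{\left(F,804 \right)} + 5591393} = \frac{1}{804 + 5591393} = \frac{1}{5592197}$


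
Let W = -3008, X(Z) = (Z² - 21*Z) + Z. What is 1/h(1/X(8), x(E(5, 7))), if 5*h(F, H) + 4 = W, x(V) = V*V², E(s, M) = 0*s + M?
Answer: -5/3012 ≈ -0.0016600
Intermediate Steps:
E(s, M) = M (E(s, M) = 0 + M = M)
X(Z) = Z² - 20*Z
x(V) = V³
h(F, H) = -3012/5 (h(F, H) = -⅘ + (⅕)*(-3008) = -⅘ - 3008/5 = -3012/5)
1/h(1/X(8), x(E(5, 7))) = 1/(-3012/5) = -5/3012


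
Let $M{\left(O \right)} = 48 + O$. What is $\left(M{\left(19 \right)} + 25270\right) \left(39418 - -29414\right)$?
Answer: $1743996384$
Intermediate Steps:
$\left(M{\left(19 \right)} + 25270\right) \left(39418 - -29414\right) = \left(\left(48 + 19\right) + 25270\right) \left(39418 - -29414\right) = \left(67 + 25270\right) \left(39418 + 29414\right) = 25337 \cdot 68832 = 1743996384$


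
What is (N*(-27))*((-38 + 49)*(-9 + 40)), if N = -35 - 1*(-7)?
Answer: 257796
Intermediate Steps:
N = -28 (N = -35 + 7 = -28)
(N*(-27))*((-38 + 49)*(-9 + 40)) = (-28*(-27))*((-38 + 49)*(-9 + 40)) = 756*(11*31) = 756*341 = 257796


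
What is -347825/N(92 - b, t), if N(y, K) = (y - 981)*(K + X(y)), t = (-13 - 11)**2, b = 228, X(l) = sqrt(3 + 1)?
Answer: 347825/645626 ≈ 0.53874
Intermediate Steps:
X(l) = 2 (X(l) = sqrt(4) = 2)
t = 576 (t = (-24)**2 = 576)
N(y, K) = (-981 + y)*(2 + K) (N(y, K) = (y - 981)*(K + 2) = (-981 + y)*(2 + K))
-347825/N(92 - b, t) = -347825/(-1962 - 981*576 + 2*(92 - 1*228) + 576*(92 - 1*228)) = -347825/(-1962 - 565056 + 2*(92 - 228) + 576*(92 - 228)) = -347825/(-1962 - 565056 + 2*(-136) + 576*(-136)) = -347825/(-1962 - 565056 - 272 - 78336) = -347825/(-645626) = -347825*(-1/645626) = 347825/645626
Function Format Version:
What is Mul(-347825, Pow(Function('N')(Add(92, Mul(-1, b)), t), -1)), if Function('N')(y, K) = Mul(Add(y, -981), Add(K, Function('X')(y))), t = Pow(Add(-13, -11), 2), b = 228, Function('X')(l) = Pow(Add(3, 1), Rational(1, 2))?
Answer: Rational(347825, 645626) ≈ 0.53874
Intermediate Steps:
Function('X')(l) = 2 (Function('X')(l) = Pow(4, Rational(1, 2)) = 2)
t = 576 (t = Pow(-24, 2) = 576)
Function('N')(y, K) = Mul(Add(-981, y), Add(2, K)) (Function('N')(y, K) = Mul(Add(y, -981), Add(K, 2)) = Mul(Add(-981, y), Add(2, K)))
Mul(-347825, Pow(Function('N')(Add(92, Mul(-1, b)), t), -1)) = Mul(-347825, Pow(Add(-1962, Mul(-981, 576), Mul(2, Add(92, Mul(-1, 228))), Mul(576, Add(92, Mul(-1, 228)))), -1)) = Mul(-347825, Pow(Add(-1962, -565056, Mul(2, Add(92, -228)), Mul(576, Add(92, -228))), -1)) = Mul(-347825, Pow(Add(-1962, -565056, Mul(2, -136), Mul(576, -136)), -1)) = Mul(-347825, Pow(Add(-1962, -565056, -272, -78336), -1)) = Mul(-347825, Pow(-645626, -1)) = Mul(-347825, Rational(-1, 645626)) = Rational(347825, 645626)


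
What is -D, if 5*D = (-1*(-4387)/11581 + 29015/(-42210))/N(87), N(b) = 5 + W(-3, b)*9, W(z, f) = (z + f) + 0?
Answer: 4309927/53143240230 ≈ 8.1100e-5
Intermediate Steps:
W(z, f) = f + z (W(z, f) = (f + z) + 0 = f + z)
N(b) = -22 + 9*b (N(b) = 5 + (b - 3)*9 = 5 + (-3 + b)*9 = 5 + (-27 + 9*b) = -22 + 9*b)
D = -4309927/53143240230 (D = ((-1*(-4387)/11581 + 29015/(-42210))/(-22 + 9*87))/5 = ((4387*(1/11581) + 29015*(-1/42210))/(-22 + 783))/5 = ((4387/11581 - 829/1206)/761)/5 = (-4309927/13966686*1/761)/5 = (⅕)*(-4309927/10628648046) = -4309927/53143240230 ≈ -8.1100e-5)
-D = -1*(-4309927/53143240230) = 4309927/53143240230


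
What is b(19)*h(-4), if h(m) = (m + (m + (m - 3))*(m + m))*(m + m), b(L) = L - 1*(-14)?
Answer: -22176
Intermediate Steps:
b(L) = 14 + L (b(L) = L + 14 = 14 + L)
h(m) = 2*m*(m + 2*m*(-3 + 2*m)) (h(m) = (m + (m + (-3 + m))*(2*m))*(2*m) = (m + (-3 + 2*m)*(2*m))*(2*m) = (m + 2*m*(-3 + 2*m))*(2*m) = 2*m*(m + 2*m*(-3 + 2*m)))
b(19)*h(-4) = (14 + 19)*((-4)**2*(-10 + 8*(-4))) = 33*(16*(-10 - 32)) = 33*(16*(-42)) = 33*(-672) = -22176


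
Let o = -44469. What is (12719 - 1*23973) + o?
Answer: -55723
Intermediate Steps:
(12719 - 1*23973) + o = (12719 - 1*23973) - 44469 = (12719 - 23973) - 44469 = -11254 - 44469 = -55723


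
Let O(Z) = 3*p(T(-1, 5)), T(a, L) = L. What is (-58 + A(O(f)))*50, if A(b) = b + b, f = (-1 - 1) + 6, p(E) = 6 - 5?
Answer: -2600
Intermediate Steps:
p(E) = 1
f = 4 (f = -2 + 6 = 4)
O(Z) = 3 (O(Z) = 3*1 = 3)
A(b) = 2*b
(-58 + A(O(f)))*50 = (-58 + 2*3)*50 = (-58 + 6)*50 = -52*50 = -2600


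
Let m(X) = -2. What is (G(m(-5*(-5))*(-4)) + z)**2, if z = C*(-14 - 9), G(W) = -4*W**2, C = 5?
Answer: 137641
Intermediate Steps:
z = -115 (z = 5*(-14 - 9) = 5*(-23) = -115)
(G(m(-5*(-5))*(-4)) + z)**2 = (-4*(-2*(-4))**2 - 115)**2 = (-4*8**2 - 115)**2 = (-4*64 - 115)**2 = (-256 - 115)**2 = (-371)**2 = 137641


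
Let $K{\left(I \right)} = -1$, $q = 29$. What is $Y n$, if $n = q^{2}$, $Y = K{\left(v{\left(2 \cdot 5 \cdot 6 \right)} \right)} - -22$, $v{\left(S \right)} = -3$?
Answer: $17661$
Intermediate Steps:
$Y = 21$ ($Y = -1 - -22 = -1 + 22 = 21$)
$n = 841$ ($n = 29^{2} = 841$)
$Y n = 21 \cdot 841 = 17661$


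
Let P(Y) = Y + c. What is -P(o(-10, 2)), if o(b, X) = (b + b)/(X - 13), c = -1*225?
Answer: 2455/11 ≈ 223.18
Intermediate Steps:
c = -225
o(b, X) = 2*b/(-13 + X) (o(b, X) = (2*b)/(-13 + X) = 2*b/(-13 + X))
P(Y) = -225 + Y (P(Y) = Y - 225 = -225 + Y)
-P(o(-10, 2)) = -(-225 + 2*(-10)/(-13 + 2)) = -(-225 + 2*(-10)/(-11)) = -(-225 + 2*(-10)*(-1/11)) = -(-225 + 20/11) = -1*(-2455/11) = 2455/11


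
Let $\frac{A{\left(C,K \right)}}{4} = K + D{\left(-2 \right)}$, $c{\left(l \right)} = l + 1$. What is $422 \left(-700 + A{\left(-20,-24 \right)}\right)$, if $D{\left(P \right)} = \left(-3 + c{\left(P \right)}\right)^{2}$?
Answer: $-308904$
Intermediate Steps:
$c{\left(l \right)} = 1 + l$
$D{\left(P \right)} = \left(-2 + P\right)^{2}$ ($D{\left(P \right)} = \left(-3 + \left(1 + P\right)\right)^{2} = \left(-2 + P\right)^{2}$)
$A{\left(C,K \right)} = 64 + 4 K$ ($A{\left(C,K \right)} = 4 \left(K + \left(-2 - 2\right)^{2}\right) = 4 \left(K + \left(-4\right)^{2}\right) = 4 \left(K + 16\right) = 4 \left(16 + K\right) = 64 + 4 K$)
$422 \left(-700 + A{\left(-20,-24 \right)}\right) = 422 \left(-700 + \left(64 + 4 \left(-24\right)\right)\right) = 422 \left(-700 + \left(64 - 96\right)\right) = 422 \left(-700 - 32\right) = 422 \left(-732\right) = -308904$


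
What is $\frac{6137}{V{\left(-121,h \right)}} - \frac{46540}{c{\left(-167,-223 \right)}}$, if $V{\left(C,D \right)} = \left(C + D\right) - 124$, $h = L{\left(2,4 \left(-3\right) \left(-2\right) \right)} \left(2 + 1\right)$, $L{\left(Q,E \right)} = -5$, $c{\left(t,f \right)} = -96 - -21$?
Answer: $\frac{93121}{156} \approx 596.93$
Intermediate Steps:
$c{\left(t,f \right)} = -75$ ($c{\left(t,f \right)} = -96 + 21 = -75$)
$h = -15$ ($h = - 5 \left(2 + 1\right) = \left(-5\right) 3 = -15$)
$V{\left(C,D \right)} = -124 + C + D$
$\frac{6137}{V{\left(-121,h \right)}} - \frac{46540}{c{\left(-167,-223 \right)}} = \frac{6137}{-124 - 121 - 15} - \frac{46540}{-75} = \frac{6137}{-260} - - \frac{9308}{15} = 6137 \left(- \frac{1}{260}\right) + \frac{9308}{15} = - \frac{6137}{260} + \frac{9308}{15} = \frac{93121}{156}$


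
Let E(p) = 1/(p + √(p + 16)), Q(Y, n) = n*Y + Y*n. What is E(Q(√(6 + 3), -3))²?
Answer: (-18 + I*√2)⁻² ≈ 0.0030298 + 0.00047905*I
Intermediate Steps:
Q(Y, n) = 2*Y*n (Q(Y, n) = Y*n + Y*n = 2*Y*n)
E(p) = 1/(p + √(16 + p))
E(Q(√(6 + 3), -3))² = (1/(2*√(6 + 3)*(-3) + √(16 + 2*√(6 + 3)*(-3))))² = (1/(2*√9*(-3) + √(16 + 2*√9*(-3))))² = (1/(2*3*(-3) + √(16 + 2*3*(-3))))² = (1/(-18 + √(16 - 18)))² = (1/(-18 + √(-2)))² = (1/(-18 + I*√2))² = (-18 + I*√2)⁻²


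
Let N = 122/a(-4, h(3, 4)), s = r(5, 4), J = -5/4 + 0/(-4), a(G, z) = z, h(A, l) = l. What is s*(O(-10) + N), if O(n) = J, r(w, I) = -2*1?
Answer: -117/2 ≈ -58.500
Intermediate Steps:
r(w, I) = -2
J = -5/4 (J = -5*1/4 + 0*(-1/4) = -5/4 + 0 = -5/4 ≈ -1.2500)
O(n) = -5/4
s = -2
N = 61/2 (N = 122/4 = 122*(1/4) = 61/2 ≈ 30.500)
s*(O(-10) + N) = -2*(-5/4 + 61/2) = -2*117/4 = -117/2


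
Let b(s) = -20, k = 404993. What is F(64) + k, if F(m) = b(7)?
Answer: 404973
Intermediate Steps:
F(m) = -20
F(64) + k = -20 + 404993 = 404973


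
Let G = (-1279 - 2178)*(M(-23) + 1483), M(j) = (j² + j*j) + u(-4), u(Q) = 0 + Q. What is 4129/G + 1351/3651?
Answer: 11833747580/32020763259 ≈ 0.36957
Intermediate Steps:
u(Q) = Q
M(j) = -4 + 2*j² (M(j) = (j² + j*j) - 4 = (j² + j²) - 4 = 2*j² - 4 = -4 + 2*j²)
G = -8770409 (G = (-1279 - 2178)*((-4 + 2*(-23)²) + 1483) = -3457*((-4 + 2*529) + 1483) = -3457*((-4 + 1058) + 1483) = -3457*(1054 + 1483) = -3457*2537 = -8770409)
4129/G + 1351/3651 = 4129/(-8770409) + 1351/3651 = 4129*(-1/8770409) + 1351*(1/3651) = -4129/8770409 + 1351/3651 = 11833747580/32020763259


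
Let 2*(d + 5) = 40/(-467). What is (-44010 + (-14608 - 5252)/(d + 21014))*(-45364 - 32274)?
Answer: 33524044802381100/9811183 ≈ 3.4169e+9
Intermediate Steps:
d = -2355/467 (d = -5 + (40/(-467))/2 = -5 + (-1/467*40)/2 = -5 + (1/2)*(-40/467) = -5 - 20/467 = -2355/467 ≈ -5.0428)
(-44010 + (-14608 - 5252)/(d + 21014))*(-45364 - 32274) = (-44010 + (-14608 - 5252)/(-2355/467 + 21014))*(-45364 - 32274) = (-44010 - 19860/9811183/467)*(-77638) = (-44010 - 19860*467/9811183)*(-77638) = (-44010 - 9274620/9811183)*(-77638) = -431799438450/9811183*(-77638) = 33524044802381100/9811183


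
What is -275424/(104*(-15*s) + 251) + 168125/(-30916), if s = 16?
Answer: 4360807759/763903444 ≈ 5.7086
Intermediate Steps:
-275424/(104*(-15*s) + 251) + 168125/(-30916) = -275424/(104*(-15*16) + 251) + 168125/(-30916) = -275424/(104*(-240) + 251) + 168125*(-1/30916) = -275424/(-24960 + 251) - 168125/30916 = -275424/(-24709) - 168125/30916 = -275424*(-1/24709) - 168125/30916 = 275424/24709 - 168125/30916 = 4360807759/763903444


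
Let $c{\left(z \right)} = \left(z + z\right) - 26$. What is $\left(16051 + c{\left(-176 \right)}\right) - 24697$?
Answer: $-9024$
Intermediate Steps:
$c{\left(z \right)} = -26 + 2 z$ ($c{\left(z \right)} = 2 z - 26 = -26 + 2 z$)
$\left(16051 + c{\left(-176 \right)}\right) - 24697 = \left(16051 + \left(-26 + 2 \left(-176\right)\right)\right) - 24697 = \left(16051 - 378\right) - 24697 = 15673 - 24697 = -9024$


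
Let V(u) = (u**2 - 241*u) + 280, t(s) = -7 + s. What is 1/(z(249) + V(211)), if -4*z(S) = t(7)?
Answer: -1/6050 ≈ -0.00016529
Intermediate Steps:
z(S) = 0 (z(S) = -(-7 + 7)/4 = -1/4*0 = 0)
V(u) = 280 + u**2 - 241*u
1/(z(249) + V(211)) = 1/(0 + (280 + 211**2 - 241*211)) = 1/(0 + (280 + 44521 - 50851)) = 1/(0 - 6050) = 1/(-6050) = -1/6050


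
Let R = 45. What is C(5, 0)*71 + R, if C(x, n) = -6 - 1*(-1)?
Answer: -310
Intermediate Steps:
C(x, n) = -5 (C(x, n) = -6 + 1 = -5)
C(5, 0)*71 + R = -5*71 + 45 = -355 + 45 = -310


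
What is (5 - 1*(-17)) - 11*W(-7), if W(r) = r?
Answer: 99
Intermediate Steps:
(5 - 1*(-17)) - 11*W(-7) = (5 - 1*(-17)) - 11*(-7) = (5 + 17) + 77 = 22 + 77 = 99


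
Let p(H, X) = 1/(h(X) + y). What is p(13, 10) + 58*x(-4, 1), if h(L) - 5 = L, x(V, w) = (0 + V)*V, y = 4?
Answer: 17633/19 ≈ 928.05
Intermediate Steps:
x(V, w) = V² (x(V, w) = V*V = V²)
h(L) = 5 + L
p(H, X) = 1/(9 + X) (p(H, X) = 1/((5 + X) + 4) = 1/(9 + X))
p(13, 10) + 58*x(-4, 1) = 1/(9 + 10) + 58*(-4)² = 1/19 + 58*16 = 1/19 + 928 = 17633/19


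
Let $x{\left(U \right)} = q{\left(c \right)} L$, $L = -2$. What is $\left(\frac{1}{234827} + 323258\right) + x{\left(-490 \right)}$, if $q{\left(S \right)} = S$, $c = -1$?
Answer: $\frac{75910176021}{234827} \approx 3.2326 \cdot 10^{5}$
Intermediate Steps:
$x{\left(U \right)} = 2$ ($x{\left(U \right)} = \left(-1\right) \left(-2\right) = 2$)
$\left(\frac{1}{234827} + 323258\right) + x{\left(-490 \right)} = \left(\frac{1}{234827} + 323258\right) + 2 = \frac{75909706367}{234827} + 2 = \frac{75910176021}{234827}$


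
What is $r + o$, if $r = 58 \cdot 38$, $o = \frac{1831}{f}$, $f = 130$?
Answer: $\frac{288351}{130} \approx 2218.1$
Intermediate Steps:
$o = \frac{1831}{130} \approx 14.085$
$r = 2204$
$r + o = 2204 + \frac{1831}{130} = \frac{288351}{130}$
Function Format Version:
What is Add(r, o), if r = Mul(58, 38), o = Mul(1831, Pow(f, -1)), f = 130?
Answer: Rational(288351, 130) ≈ 2218.1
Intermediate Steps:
o = Rational(1831, 130) (o = Mul(1831, Pow(130, -1)) = Mul(1831, Rational(1, 130)) = Rational(1831, 130) ≈ 14.085)
r = 2204
Add(r, o) = Add(2204, Rational(1831, 130)) = Rational(288351, 130)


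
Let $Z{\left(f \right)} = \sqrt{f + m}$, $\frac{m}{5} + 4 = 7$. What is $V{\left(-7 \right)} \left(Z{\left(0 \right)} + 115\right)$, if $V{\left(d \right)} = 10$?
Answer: $1150 + 10 \sqrt{15} \approx 1188.7$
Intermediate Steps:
$m = 15$ ($m = -20 + 5 \cdot 7 = -20 + 35 = 15$)
$Z{\left(f \right)} = \sqrt{15 + f}$ ($Z{\left(f \right)} = \sqrt{f + 15} = \sqrt{15 + f}$)
$V{\left(-7 \right)} \left(Z{\left(0 \right)} + 115\right) = 10 \left(\sqrt{15 + 0} + 115\right) = 10 \left(\sqrt{15} + 115\right) = 10 \left(115 + \sqrt{15}\right) = 1150 + 10 \sqrt{15}$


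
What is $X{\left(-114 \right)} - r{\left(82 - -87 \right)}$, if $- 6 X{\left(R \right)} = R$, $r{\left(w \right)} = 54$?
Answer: $-35$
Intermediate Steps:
$X{\left(R \right)} = - \frac{R}{6}$
$X{\left(-114 \right)} - r{\left(82 - -87 \right)} = \left(- \frac{1}{6}\right) \left(-114\right) - 54 = 19 - 54 = -35$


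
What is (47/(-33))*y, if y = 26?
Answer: -1222/33 ≈ -37.030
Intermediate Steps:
(47/(-33))*y = (47/(-33))*26 = -1/33*47*26 = -47/33*26 = -1222/33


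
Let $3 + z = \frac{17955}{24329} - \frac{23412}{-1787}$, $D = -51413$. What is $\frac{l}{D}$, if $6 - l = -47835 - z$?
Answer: $- \frac{2080402880607}{2235227629199} \approx -0.93073$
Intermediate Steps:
$z = \frac{471248364}{43475923}$ ($z = -3 + \left(\frac{17955}{24329} - \frac{23412}{-1787}\right) = -3 + \left(17955 \cdot \frac{1}{24329} - - \frac{23412}{1787}\right) = -3 + \left(\frac{17955}{24329} + \frac{23412}{1787}\right) = -3 + \frac{601676133}{43475923} = \frac{471248364}{43475923} \approx 10.839$)
$l = \frac{2080402880607}{43475923}$ ($l = 6 - \left(-47835 - \frac{471248364}{43475923}\right) = 6 - - \frac{2080142025069}{43475923} = 6 + \frac{2080142025069}{43475923} = \frac{2080402880607}{43475923} \approx 47852.0$)
$\frac{l}{D} = \frac{2080402880607}{43475923 \left(-51413\right)} = \frac{2080402880607}{43475923} \left(- \frac{1}{51413}\right) = - \frac{2080402880607}{2235227629199}$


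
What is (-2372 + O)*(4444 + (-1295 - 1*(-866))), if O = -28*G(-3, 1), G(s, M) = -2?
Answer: -9298740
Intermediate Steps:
O = 56 (O = -28*(-2) = 56)
(-2372 + O)*(4444 + (-1295 - 1*(-866))) = (-2372 + 56)*(4444 + (-1295 - 1*(-866))) = -2316*(4444 + (-1295 + 866)) = -2316*(4444 - 429) = -2316*4015 = -9298740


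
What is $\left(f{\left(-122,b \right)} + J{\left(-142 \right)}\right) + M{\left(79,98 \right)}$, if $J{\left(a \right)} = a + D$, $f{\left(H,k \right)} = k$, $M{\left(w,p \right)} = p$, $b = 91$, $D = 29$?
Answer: $76$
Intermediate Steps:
$J{\left(a \right)} = 29 + a$ ($J{\left(a \right)} = a + 29 = 29 + a$)
$\left(f{\left(-122,b \right)} + J{\left(-142 \right)}\right) + M{\left(79,98 \right)} = \left(91 + \left(29 - 142\right)\right) + 98 = \left(91 - 113\right) + 98 = -22 + 98 = 76$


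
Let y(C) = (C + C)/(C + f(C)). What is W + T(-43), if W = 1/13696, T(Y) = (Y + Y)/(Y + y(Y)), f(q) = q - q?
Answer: 1177897/561536 ≈ 2.0976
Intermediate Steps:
f(q) = 0
y(C) = 2 (y(C) = (C + C)/(C + 0) = (2*C)/C = 2)
T(Y) = 2*Y/(2 + Y) (T(Y) = (Y + Y)/(Y + 2) = (2*Y)/(2 + Y) = 2*Y/(2 + Y))
W = 1/13696 ≈ 7.3014e-5
W + T(-43) = 1/13696 + 2*(-43)/(2 - 43) = 1/13696 + 2*(-43)/(-41) = 1/13696 + 2*(-43)*(-1/41) = 1/13696 + 86/41 = 1177897/561536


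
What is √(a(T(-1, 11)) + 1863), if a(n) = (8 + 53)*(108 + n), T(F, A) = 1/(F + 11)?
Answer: √845710/10 ≈ 91.963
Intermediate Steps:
T(F, A) = 1/(11 + F)
a(n) = 6588 + 61*n (a(n) = 61*(108 + n) = 6588 + 61*n)
√(a(T(-1, 11)) + 1863) = √((6588 + 61/(11 - 1)) + 1863) = √((6588 + 61/10) + 1863) = √(65941/10 + 1863) = √(84571/10) = √845710/10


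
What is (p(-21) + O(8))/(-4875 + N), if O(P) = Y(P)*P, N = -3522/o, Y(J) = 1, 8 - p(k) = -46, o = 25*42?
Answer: -5425/426856 ≈ -0.012709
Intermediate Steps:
o = 1050
p(k) = 54 (p(k) = 8 - 1*(-46) = 8 + 46 = 54)
N = -587/175 (N = -3522/1050 = -3522*1/1050 = -587/175 ≈ -3.3543)
O(P) = P (O(P) = 1*P = P)
(p(-21) + O(8))/(-4875 + N) = (54 + 8)/(-4875 - 587/175) = 62/(-853712/175) = 62*(-175/853712) = -5425/426856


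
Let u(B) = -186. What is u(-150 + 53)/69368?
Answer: -93/34684 ≈ -0.0026814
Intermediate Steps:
u(-150 + 53)/69368 = -186/69368 = -186*1/69368 = -93/34684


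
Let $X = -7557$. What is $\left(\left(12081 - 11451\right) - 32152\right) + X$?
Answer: $-39079$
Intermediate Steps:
$\left(\left(12081 - 11451\right) - 32152\right) + X = \left(\left(12081 - 11451\right) - 32152\right) - 7557 = \left(630 - 32152\right) - 7557 = -31522 - 7557 = -39079$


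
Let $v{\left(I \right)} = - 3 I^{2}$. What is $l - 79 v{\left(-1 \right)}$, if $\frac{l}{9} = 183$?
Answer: $1884$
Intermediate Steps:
$l = 1647$ ($l = 9 \cdot 183 = 1647$)
$l - 79 v{\left(-1 \right)} = 1647 - 79 \left(- 3 \left(-1\right)^{2}\right) = 1647 - 79 \left(\left(-3\right) 1\right) = 1647 - -237 = 1647 + 237 = 1884$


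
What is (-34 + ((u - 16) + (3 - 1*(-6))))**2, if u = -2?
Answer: 1849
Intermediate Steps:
(-34 + ((u - 16) + (3 - 1*(-6))))**2 = (-34 + ((-2 - 16) + (3 - 1*(-6))))**2 = (-34 + (-18 + (3 + 6)))**2 = (-34 + (-18 + 9))**2 = (-34 - 9)**2 = (-43)**2 = 1849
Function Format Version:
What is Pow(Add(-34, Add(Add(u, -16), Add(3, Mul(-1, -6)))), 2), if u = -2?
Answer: 1849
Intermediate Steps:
Pow(Add(-34, Add(Add(u, -16), Add(3, Mul(-1, -6)))), 2) = Pow(Add(-34, Add(Add(-2, -16), Add(3, Mul(-1, -6)))), 2) = Pow(Add(-34, Add(-18, Add(3, 6))), 2) = Pow(Add(-34, Add(-18, 9)), 2) = Pow(Add(-34, -9), 2) = Pow(-43, 2) = 1849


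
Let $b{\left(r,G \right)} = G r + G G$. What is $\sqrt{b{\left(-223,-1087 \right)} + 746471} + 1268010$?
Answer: $1268010 + \sqrt{2170441} \approx 1.2695 \cdot 10^{6}$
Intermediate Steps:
$b{\left(r,G \right)} = G^{2} + G r$ ($b{\left(r,G \right)} = G r + G^{2} = G^{2} + G r$)
$\sqrt{b{\left(-223,-1087 \right)} + 746471} + 1268010 = \sqrt{- 1087 \left(-1087 - 223\right) + 746471} + 1268010 = \sqrt{\left(-1087\right) \left(-1310\right) + 746471} + 1268010 = \sqrt{1423970 + 746471} + 1268010 = \sqrt{2170441} + 1268010 = 1268010 + \sqrt{2170441}$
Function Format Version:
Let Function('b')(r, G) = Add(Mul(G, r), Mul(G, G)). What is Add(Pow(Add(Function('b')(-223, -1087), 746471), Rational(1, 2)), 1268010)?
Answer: Add(1268010, Pow(2170441, Rational(1, 2))) ≈ 1.2695e+6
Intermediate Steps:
Function('b')(r, G) = Add(Pow(G, 2), Mul(G, r)) (Function('b')(r, G) = Add(Mul(G, r), Pow(G, 2)) = Add(Pow(G, 2), Mul(G, r)))
Add(Pow(Add(Function('b')(-223, -1087), 746471), Rational(1, 2)), 1268010) = Add(Pow(Add(Mul(-1087, Add(-1087, -223)), 746471), Rational(1, 2)), 1268010) = Add(Pow(Add(Mul(-1087, -1310), 746471), Rational(1, 2)), 1268010) = Add(Pow(Add(1423970, 746471), Rational(1, 2)), 1268010) = Add(Pow(2170441, Rational(1, 2)), 1268010) = Add(1268010, Pow(2170441, Rational(1, 2)))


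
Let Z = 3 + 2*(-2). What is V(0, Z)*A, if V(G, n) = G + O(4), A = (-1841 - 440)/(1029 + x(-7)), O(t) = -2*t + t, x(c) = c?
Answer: 4562/511 ≈ 8.9276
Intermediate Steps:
O(t) = -t
Z = -1 (Z = 3 - 4 = -1)
A = -2281/1022 (A = (-1841 - 440)/(1029 - 7) = -2281/1022 ≈ -2.2319)
V(G, n) = -4 + G (V(G, n) = G - 1*4 = G - 4 = -4 + G)
V(0, Z)*A = (-4 + 0)*(-2281/1022) = -4*(-2281/1022) = 4562/511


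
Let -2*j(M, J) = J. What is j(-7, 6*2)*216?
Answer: -1296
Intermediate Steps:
j(M, J) = -J/2
j(-7, 6*2)*216 = -3*2*216 = -1/2*12*216 = -6*216 = -1296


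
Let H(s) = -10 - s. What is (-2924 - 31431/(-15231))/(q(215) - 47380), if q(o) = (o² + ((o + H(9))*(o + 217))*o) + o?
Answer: -14834671/92419372580 ≈ -0.00016051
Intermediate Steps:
q(o) = o + o² + o*(-19 + o)*(217 + o) (q(o) = (o² + ((o + (-10 - 1*9))*(o + 217))*o) + o = (o² + ((o + (-10 - 9))*(217 + o))*o) + o = (o² + ((o - 19)*(217 + o))*o) + o = (o² + ((-19 + o)*(217 + o))*o) + o = (o² + o*(-19 + o)*(217 + o)) + o = o + o² + o*(-19 + o)*(217 + o))
(-2924 - 31431/(-15231))/(q(215) - 47380) = (-2924 - 31431/(-15231))/(215*(-4122 + 215² + 199*215) - 47380) = (-2924 - 31431*(-1/15231))/(215*(-4122 + 46225 + 42785) - 47380) = (-2924 + 10477/5077)/(215*84888 - 47380) = -14834671/(5077*(18250920 - 47380)) = -14834671/5077/18203540 = -14834671/5077*1/18203540 = -14834671/92419372580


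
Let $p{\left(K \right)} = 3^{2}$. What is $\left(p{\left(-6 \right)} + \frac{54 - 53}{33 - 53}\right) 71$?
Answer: $\frac{12709}{20} \approx 635.45$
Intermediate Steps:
$p{\left(K \right)} = 9$
$\left(p{\left(-6 \right)} + \frac{54 - 53}{33 - 53}\right) 71 = \left(9 + \frac{54 - 53}{33 - 53}\right) 71 = \left(9 + 1 \frac{1}{-20}\right) 71 = \left(9 + 1 \left(- \frac{1}{20}\right)\right) 71 = \left(9 - \frac{1}{20}\right) 71 = \frac{179}{20} \cdot 71 = \frac{12709}{20}$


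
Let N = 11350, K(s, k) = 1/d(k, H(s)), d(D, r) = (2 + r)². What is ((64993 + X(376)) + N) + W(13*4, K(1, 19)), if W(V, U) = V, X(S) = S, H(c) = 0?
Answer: 76771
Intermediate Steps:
K(s, k) = ¼ (K(s, k) = 1/((2 + 0)²) = 1/(2²) = 1/4 = ¼)
((64993 + X(376)) + N) + W(13*4, K(1, 19)) = ((64993 + 376) + 11350) + 13*4 = (65369 + 11350) + 52 = 76719 + 52 = 76771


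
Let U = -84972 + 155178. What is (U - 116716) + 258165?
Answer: 211655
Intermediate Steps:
U = 70206
(U - 116716) + 258165 = (70206 - 116716) + 258165 = -46510 + 258165 = 211655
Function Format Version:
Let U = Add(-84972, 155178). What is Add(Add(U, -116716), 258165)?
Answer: 211655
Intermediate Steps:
U = 70206
Add(Add(U, -116716), 258165) = Add(Add(70206, -116716), 258165) = Add(-46510, 258165) = 211655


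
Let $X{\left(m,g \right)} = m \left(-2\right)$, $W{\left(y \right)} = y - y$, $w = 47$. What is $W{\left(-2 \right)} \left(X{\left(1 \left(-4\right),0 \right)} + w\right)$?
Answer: $0$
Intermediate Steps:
$W{\left(y \right)} = 0$
$X{\left(m,g \right)} = - 2 m$
$W{\left(-2 \right)} \left(X{\left(1 \left(-4\right),0 \right)} + w\right) = 0 \left(- 2 \cdot 1 \left(-4\right) + 47\right) = 0 \left(\left(-2\right) \left(-4\right) + 47\right) = 0 \left(8 + 47\right) = 0 \cdot 55 = 0$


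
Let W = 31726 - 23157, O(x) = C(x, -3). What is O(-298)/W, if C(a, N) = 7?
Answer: 7/8569 ≈ 0.00081690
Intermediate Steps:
O(x) = 7
W = 8569
O(-298)/W = 7/8569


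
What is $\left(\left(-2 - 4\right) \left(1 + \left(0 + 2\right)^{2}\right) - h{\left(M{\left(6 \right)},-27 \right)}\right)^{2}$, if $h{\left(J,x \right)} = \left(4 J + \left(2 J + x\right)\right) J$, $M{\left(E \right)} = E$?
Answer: $7056$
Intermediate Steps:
$h{\left(J,x \right)} = J \left(x + 6 J\right)$ ($h{\left(J,x \right)} = \left(4 J + \left(x + 2 J\right)\right) J = \left(x + 6 J\right) J = J \left(x + 6 J\right)$)
$\left(\left(-2 - 4\right) \left(1 + \left(0 + 2\right)^{2}\right) - h{\left(M{\left(6 \right)},-27 \right)}\right)^{2} = \left(\left(-2 - 4\right) \left(1 + \left(0 + 2\right)^{2}\right) - 6 \left(-27 + 6 \cdot 6\right)\right)^{2} = \left(- 6 \left(1 + 2^{2}\right) - 6 \left(-27 + 36\right)\right)^{2} = \left(- 6 \left(1 + 4\right) - 6 \cdot 9\right)^{2} = \left(\left(-6\right) 5 - 54\right)^{2} = \left(-30 - 54\right)^{2} = \left(-84\right)^{2} = 7056$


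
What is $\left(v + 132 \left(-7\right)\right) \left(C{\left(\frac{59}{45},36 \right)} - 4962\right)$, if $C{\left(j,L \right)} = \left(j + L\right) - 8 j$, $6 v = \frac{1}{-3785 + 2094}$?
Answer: $\frac{416401405423}{91314} \approx 4.5601 \cdot 10^{6}$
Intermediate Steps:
$v = - \frac{1}{10146}$ ($v = \frac{1}{6 \left(-3785 + 2094\right)} = \frac{1}{6 \left(-1691\right)} = \frac{1}{6} \left(- \frac{1}{1691}\right) = - \frac{1}{10146} \approx -9.8561 \cdot 10^{-5}$)
$C{\left(j,L \right)} = L - 7 j$ ($C{\left(j,L \right)} = \left(L + j\right) - 8 j = L - 7 j$)
$\left(v + 132 \left(-7\right)\right) \left(C{\left(\frac{59}{45},36 \right)} - 4962\right) = \left(- \frac{1}{10146} + 132 \left(-7\right)\right) \left(\left(36 - 7 \cdot \frac{59}{45}\right) - 4962\right) = \left(- \frac{1}{10146} - 924\right) \left(\left(36 - 7 \cdot 59 \cdot \frac{1}{45}\right) - 4962\right) = - \frac{9374905 \left(\left(36 - \frac{413}{45}\right) - 4962\right)}{10146} = - \frac{9374905 \left(\frac{1207}{45} - 4962\right)}{10146} = \left(- \frac{9374905}{10146}\right) \left(- \frac{222083}{45}\right) = \frac{416401405423}{91314}$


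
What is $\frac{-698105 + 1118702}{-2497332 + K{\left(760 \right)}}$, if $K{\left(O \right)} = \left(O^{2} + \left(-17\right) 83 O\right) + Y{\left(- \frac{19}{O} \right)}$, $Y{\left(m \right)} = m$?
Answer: $- \frac{16823880}{119683681} \approx -0.14057$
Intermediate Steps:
$K{\left(O \right)} = O^{2} - 1411 O - \frac{19}{O}$ ($K{\left(O \right)} = \left(O^{2} + \left(-17\right) 83 O\right) - \frac{19}{O} = \left(O^{2} - 1411 O\right) - \frac{19}{O} = O^{2} - 1411 O - \frac{19}{O}$)
$\frac{-698105 + 1118702}{-2497332 + K{\left(760 \right)}} = \frac{-698105 + 1118702}{-2497332 + \frac{-19 + 760^{2} \left(-1411 + 760\right)}{760}} = \frac{420597}{-2497332 + \frac{-19 + 577600 \left(-651\right)}{760}} = \frac{420597}{-2497332 + \frac{-19 - 376017600}{760}} = \frac{420597}{-2497332 + \frac{1}{760} \left(-376017619\right)} = \frac{420597}{-2497332 - \frac{19790401}{40}} = \frac{420597}{- \frac{119683681}{40}} = 420597 \left(- \frac{40}{119683681}\right) = - \frac{16823880}{119683681}$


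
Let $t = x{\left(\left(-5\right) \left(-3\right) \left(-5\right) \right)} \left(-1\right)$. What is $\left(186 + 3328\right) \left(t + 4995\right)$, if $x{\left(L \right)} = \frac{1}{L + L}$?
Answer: $\frac{1316434007}{75} \approx 1.7552 \cdot 10^{7}$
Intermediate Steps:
$x{\left(L \right)} = \frac{1}{2 L}$
$t = \frac{1}{150}$ ($t = \frac{1}{2 \left(-5\right) \left(-3\right) \left(-5\right)} \left(-1\right) = \frac{1}{2 \cdot 15 \left(-5\right)} \left(-1\right) = \frac{1}{2 \left(-75\right)} \left(-1\right) = \frac{1}{2} \left(- \frac{1}{75}\right) \left(-1\right) = \left(- \frac{1}{150}\right) \left(-1\right) = \frac{1}{150} \approx 0.0066667$)
$\left(186 + 3328\right) \left(t + 4995\right) = \left(186 + 3328\right) \left(\frac{1}{150} + 4995\right) = 3514 \cdot \frac{749251}{150} = \frac{1316434007}{75}$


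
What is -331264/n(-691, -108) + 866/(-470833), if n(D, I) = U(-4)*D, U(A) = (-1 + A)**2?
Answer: 155955062762/8133640075 ≈ 19.174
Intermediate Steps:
n(D, I) = 25*D (n(D, I) = (-1 - 4)**2*D = (-5)**2*D = 25*D)
-331264/n(-691, -108) + 866/(-470833) = -331264/(25*(-691)) + 866/(-470833) = -331264/(-17275) + 866*(-1/470833) = -331264*(-1/17275) - 866/470833 = 331264/17275 - 866/470833 = 155955062762/8133640075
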